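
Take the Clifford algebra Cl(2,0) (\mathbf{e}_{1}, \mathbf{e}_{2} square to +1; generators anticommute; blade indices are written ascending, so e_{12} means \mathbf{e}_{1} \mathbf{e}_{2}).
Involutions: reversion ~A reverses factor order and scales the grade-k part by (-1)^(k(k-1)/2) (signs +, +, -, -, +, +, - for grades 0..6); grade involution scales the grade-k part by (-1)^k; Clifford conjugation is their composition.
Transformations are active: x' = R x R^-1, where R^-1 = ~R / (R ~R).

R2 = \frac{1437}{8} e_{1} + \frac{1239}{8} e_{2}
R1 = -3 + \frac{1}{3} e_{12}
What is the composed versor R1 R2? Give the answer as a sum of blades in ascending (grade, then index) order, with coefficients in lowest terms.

Distribute over the terms of R1 (each basis-blade product reordered to ascending indices, repeated generators contracted through their squares):
(-3) R2 = -\frac{4311}{8} e_{1} - \frac{3717}{8} e_{2}
(\frac{1}{3} e_{12}) R2 = \frac{413}{8} e_{1} - \frac{479}{8} e_{2}
Summing the partial products and collecting blades:
Answer: -\frac{1949}{4} e_{1} - \frac{1049}{2} e_{2}


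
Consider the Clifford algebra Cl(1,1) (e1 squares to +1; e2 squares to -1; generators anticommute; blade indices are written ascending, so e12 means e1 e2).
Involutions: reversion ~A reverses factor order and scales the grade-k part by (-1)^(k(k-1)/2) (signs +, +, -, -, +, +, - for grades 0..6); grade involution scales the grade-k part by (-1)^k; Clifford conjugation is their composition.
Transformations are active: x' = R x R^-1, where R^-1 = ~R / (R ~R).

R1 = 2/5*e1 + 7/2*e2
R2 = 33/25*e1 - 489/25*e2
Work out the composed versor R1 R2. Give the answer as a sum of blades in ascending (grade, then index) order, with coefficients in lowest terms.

Distribute over the terms of R1 (each basis-blade product reordered to ascending indices, repeated generators contracted through their squares):
(2/5*e1) R2 = 66/125 - 978/125*e12
(7/2*e2) R2 = 3423/50 - 231/50*e12
Summing the partial products and collecting blades:
Answer: 17247/250 - 3111/250*e12


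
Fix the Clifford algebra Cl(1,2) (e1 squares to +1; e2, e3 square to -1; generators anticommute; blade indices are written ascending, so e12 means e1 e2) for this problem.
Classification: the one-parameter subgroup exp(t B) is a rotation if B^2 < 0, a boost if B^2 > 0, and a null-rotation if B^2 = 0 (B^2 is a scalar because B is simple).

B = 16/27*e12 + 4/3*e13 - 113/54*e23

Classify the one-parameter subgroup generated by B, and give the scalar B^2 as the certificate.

B^2 term by term: the squares give (16/27)^2*(e12)^2 + (4/3)^2*(e13)^2 + (-113/54)^2*(e23)^2 = 256/729*(+1) + 16/9*(+1) + 12769/2916*(-1) = -9/4 (each basis 2-blade squares to minus the product of its generators' squares); cross terms between blades sharing an index anticommute and cancel. So B^2 = -9/4.
Answer: rotation, certificate B^2 = -9/4. Certificate logic: -9/4 is a conjugation-invariant scalar, so its sign fixes rotation versus boost versus null-rotation outright.


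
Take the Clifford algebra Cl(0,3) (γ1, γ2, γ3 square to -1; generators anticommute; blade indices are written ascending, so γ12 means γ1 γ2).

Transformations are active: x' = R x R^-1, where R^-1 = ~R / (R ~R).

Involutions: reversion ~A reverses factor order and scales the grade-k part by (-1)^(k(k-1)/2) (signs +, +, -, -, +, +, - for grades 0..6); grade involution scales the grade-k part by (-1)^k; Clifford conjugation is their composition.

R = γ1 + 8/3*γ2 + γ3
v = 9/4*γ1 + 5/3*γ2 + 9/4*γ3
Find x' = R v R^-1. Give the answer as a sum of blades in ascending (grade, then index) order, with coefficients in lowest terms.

~R = γ1 + 8/3*γ2 + γ3, and R ~R = -82/9, so R^-1 = ~R / (-82/9).
R v = -161/18 - 13/3*γ12 + 13/3*γ23
Answer: -47/164*γ1 + 439/123*γ2 - 47/164*γ3


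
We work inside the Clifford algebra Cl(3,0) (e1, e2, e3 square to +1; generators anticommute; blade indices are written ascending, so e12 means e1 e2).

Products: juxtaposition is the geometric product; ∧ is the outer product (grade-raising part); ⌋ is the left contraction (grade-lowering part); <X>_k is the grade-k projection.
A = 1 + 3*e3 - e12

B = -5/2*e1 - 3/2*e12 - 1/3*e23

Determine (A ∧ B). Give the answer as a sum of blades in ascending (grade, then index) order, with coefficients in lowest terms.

step 1: -5/2*e1 - 3/2*e12 + 15/2*e13 - 1/3*e23 - 9/2*e123
Answer: -5/2*e1 - 3/2*e12 + 15/2*e13 - 1/3*e23 - 9/2*e123


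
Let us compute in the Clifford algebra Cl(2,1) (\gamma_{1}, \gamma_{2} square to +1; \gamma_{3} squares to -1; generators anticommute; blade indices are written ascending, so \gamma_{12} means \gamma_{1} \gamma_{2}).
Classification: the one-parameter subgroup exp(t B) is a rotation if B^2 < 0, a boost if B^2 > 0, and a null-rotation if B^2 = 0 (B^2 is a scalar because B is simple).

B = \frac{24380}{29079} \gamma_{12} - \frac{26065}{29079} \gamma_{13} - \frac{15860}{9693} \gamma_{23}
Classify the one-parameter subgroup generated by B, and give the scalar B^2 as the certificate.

B^2 term by term: the squares give (\frac{24380}{29079})^2*(\gamma_{12})^2 + (-\frac{26065}{29079})^2*(\gamma_{13})^2 + (-\frac{15860}{9693})^2*(\gamma_{23})^2 = \frac{594384400}{845588241}*(-1) + \frac{679384225}{845588241}*(+1) + \frac{251539600}{93954249}*(+1) = \frac{25}{9} (each basis 2-blade squares to minus the product of its generators' squares); cross terms between blades sharing an index anticommute and cancel. So B^2 = \frac{25}{9}.
Answer: boost, certificate B^2 = \frac{25}{9}. Note: conjugating B changes its blade decomposition but never the scalar B^2 = \frac{25}{9}, whose sign settles the classification.


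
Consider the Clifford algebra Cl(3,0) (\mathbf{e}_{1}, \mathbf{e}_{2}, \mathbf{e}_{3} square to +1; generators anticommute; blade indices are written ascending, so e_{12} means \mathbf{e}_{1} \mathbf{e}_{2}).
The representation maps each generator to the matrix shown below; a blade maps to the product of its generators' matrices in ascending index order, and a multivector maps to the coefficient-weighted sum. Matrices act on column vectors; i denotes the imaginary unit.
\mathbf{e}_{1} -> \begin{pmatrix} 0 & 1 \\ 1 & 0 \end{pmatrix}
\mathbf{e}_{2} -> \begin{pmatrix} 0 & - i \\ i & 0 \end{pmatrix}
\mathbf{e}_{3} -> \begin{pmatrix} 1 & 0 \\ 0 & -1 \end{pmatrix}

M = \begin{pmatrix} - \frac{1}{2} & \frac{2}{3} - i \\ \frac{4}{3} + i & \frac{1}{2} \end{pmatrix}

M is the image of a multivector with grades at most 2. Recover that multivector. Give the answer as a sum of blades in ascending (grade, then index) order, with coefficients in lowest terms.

Method: 1, rho(e_{1}), rho(e_{2}), rho(e_{3}) form a trace-orthogonal basis of the 2x2 complex matrices (tr(X Y) = 2 if X = Y, else 0), so M = m0*1 + m1*rho(e_{1}) + m2*rho(e_{2}) + m3*rho(e_{3}) with m0 = tr(M)/2 = 0, m1 = tr(M rho(e_{1}))/2 = 1, m2 = tr(M rho(e_{2}))/2 = 1 - \frac{i}{3}, m3 = tr(M rho(e_{3}))/2 = - \frac{1}{2}.
Multiplying table entries, the bivector images are rho(e_{12}) = i*rho(e_{3}), rho(e_{13}) = -i*rho(e_{2}), rho(e_{23}) = i*rho(e_{1}); with real blade coefficients the real parts of m0..m3 are the coefficients of 1, e_{1}, e_{2}, e_{3} and the imaginary parts give the bivectors (e_{23}: Im m1, e_{13}: -Im m2, e_{12}: Im m3).
Answer: e_{1} + e_{2} - \frac{1}{2} e_{3} + \frac{1}{3} e_{13}


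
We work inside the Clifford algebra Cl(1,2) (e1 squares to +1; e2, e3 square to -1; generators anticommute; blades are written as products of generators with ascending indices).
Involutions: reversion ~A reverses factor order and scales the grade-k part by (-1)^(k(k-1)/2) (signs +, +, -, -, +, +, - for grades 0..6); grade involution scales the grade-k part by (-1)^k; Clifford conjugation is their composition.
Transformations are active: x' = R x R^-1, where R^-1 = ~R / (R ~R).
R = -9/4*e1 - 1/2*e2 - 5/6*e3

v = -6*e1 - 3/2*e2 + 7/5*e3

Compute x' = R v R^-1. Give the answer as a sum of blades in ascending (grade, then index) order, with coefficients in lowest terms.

~R = -9/4*e1 - 1/2*e2 - 5/6*e3, and R ~R = 593/144, so R^-1 = ~R / (593/144).
R v = 167/12 + 3/8*e1 e2 - 163/20*e1 e3 - 39/20*e2 e3
Answer: -5460/593*e1 - 2229/1186*e2 - 20851/2965*e3


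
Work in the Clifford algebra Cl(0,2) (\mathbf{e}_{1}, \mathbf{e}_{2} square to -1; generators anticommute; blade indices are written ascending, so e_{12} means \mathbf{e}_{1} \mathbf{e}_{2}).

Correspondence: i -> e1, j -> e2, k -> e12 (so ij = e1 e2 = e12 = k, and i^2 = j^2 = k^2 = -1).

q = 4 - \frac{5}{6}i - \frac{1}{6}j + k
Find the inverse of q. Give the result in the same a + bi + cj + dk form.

In blades: q = 4 - \frac{5}{6} e_{1} - \frac{1}{6} e_{2} + e_{12}.
With qbar = 4 + \frac{5}{6} e_{1} + \frac{1}{6} e_{2} - e_{12} (scalar fixed, mapped units negated), q qbar = \frac{319}{18} (the sum of squared coefficients), so q^-1 = qbar / (\frac{319}{18}) = \frac{72}{319} + \frac{15}{319} e_{1} + \frac{3}{319} e_{2} - \frac{18}{319} e_{12}; translating back:
Answer: \frac{72}{319} + \frac{15}{319}i + \frac{3}{319}j - \frac{18}{319}k


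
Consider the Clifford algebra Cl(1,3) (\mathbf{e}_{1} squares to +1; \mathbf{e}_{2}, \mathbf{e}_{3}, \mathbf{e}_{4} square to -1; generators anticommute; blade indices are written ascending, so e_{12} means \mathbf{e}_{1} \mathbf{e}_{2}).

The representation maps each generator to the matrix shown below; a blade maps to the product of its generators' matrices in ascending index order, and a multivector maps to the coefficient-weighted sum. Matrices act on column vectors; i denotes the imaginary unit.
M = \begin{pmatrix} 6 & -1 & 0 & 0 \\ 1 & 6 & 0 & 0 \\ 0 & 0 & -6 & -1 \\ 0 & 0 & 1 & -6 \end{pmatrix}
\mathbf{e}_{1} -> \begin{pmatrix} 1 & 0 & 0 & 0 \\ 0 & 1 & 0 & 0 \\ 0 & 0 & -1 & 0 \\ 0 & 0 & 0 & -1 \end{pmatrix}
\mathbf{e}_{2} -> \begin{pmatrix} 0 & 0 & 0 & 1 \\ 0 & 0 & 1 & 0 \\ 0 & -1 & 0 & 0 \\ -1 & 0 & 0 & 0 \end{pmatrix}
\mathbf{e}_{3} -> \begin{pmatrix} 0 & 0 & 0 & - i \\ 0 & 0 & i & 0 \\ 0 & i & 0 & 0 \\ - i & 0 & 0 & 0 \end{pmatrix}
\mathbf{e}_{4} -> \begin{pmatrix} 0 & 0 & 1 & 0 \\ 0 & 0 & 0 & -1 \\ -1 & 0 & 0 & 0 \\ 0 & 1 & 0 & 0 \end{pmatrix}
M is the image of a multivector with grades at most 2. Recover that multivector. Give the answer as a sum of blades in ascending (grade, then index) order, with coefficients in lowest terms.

Method: the blade images are trace-orthogonal — tr(rho(e_A) rho(e_B)^-1) = 4 if A = B and 0 otherwise — and rho(e_A)^-1 = (e_A)^2 * rho(e_A) with (e_A)^2 = +1 or -1, so the coefficient of e_A in the preimage is (e_A)^2 * tr(M rho(e_A))/4.
Nonzero projections over blades of grade <= 2: e_{1}: (e_{1})^2 = +1, tr(M rho(e_{1})) = 24, coefficient 6; e_{24}: (e_{24})^2 = -1, tr(M rho(e_{24})) = 4, coefficient -1. Every other blade of grade <= 2 projects to 0.
Answer: 6 e_{1} - e_{24}


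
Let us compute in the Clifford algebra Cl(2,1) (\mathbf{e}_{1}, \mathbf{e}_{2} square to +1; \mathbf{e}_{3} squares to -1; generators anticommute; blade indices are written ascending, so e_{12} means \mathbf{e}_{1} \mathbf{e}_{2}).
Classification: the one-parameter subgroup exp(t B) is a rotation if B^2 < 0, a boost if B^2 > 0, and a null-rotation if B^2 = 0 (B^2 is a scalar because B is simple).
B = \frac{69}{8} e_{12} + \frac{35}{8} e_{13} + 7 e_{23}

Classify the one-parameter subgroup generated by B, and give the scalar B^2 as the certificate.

B^2 term by term: the squares give (\frac{69}{8})^2*(e_{12})^2 + (\frac{35}{8})^2*(e_{13})^2 + (7)^2*(e_{23})^2 = \frac{4761}{64}*(-1) + \frac{1225}{64}*(+1) + 49*(+1) = -\frac{25}{4} (each basis 2-blade squares to minus the product of its generators' squares); cross terms between blades sharing an index anticommute and cancel. So B^2 = -\frac{25}{4}.
Answer: rotation, certificate B^2 = -\frac{25}{4}. Because -\frac{25}{4} is invariant under every versor sandwich, the classification follows from its sign alone.


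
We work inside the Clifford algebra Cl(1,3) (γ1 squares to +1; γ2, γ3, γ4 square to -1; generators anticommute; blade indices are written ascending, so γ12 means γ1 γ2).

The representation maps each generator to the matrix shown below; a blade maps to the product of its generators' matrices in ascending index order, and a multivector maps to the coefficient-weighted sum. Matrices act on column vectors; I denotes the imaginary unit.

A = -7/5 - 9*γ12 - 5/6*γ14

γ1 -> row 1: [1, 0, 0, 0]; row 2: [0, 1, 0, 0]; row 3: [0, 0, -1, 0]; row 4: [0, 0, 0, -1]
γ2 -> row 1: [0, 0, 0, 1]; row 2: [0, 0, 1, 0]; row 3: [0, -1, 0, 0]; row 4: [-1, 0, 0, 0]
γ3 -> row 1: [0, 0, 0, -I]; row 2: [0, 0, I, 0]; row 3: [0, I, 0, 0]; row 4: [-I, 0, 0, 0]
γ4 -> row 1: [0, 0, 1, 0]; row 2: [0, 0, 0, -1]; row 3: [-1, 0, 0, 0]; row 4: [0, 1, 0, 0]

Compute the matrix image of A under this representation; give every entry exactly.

Bivector images (products of the table entries): rho(γ12) = rho(γ1)rho(γ2) = row 1: [0, 0, 0, 1]; row 2: [0, 0, 1, 0]; row 3: [0, 1, 0, 0]; row 4: [1, 0, 0, 0]; rho(γ14) = rho(γ1)rho(γ4) = row 1: [0, 0, 1, 0]; row 2: [0, 0, 0, -1]; row 3: [1, 0, 0, 0]; row 4: [0, -1, 0, 0].
M = (-7/5)*1 + (-9)*rho(γ12) + (-5/6)*rho(γ14), summed entrywise (1 is the identity matrix):
Answer: row 1: [-7/5, 0, -5/6, -9]; row 2: [0, -7/5, -9, 5/6]; row 3: [-5/6, -9, -7/5, 0]; row 4: [-9, 5/6, 0, -7/5]


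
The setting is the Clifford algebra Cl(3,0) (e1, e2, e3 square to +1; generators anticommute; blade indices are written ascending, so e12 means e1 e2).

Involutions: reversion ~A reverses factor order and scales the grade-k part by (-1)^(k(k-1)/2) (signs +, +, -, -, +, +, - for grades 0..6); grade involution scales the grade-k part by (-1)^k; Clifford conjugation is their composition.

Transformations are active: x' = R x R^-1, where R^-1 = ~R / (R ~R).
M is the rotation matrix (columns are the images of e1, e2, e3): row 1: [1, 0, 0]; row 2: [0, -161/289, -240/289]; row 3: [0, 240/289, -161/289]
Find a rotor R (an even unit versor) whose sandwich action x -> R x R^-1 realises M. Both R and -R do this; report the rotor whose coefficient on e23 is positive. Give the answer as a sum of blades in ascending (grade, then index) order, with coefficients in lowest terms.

Method: write R = a + b12*e12 + b13*e13 + b23*e23 with a^2 + b12^2 + b13^2 + b23^2 = 1 (so R^-1 = ~R). Expanding the columns R e_j ~R gives tr M = 4a^2 - 1 and, from the antisymmetric part, M21 - M12 = -4a*b12, M13 - M31 = 4a*b13, M32 - M23 = -4a*b23.
Here tr M = -33/289, so a^2 = (1 + tr M)/4 = 64/289 and a = ±8/17. Taking a = 8/17: M21 - M12 = 0, M13 - M31 = 0, M32 - M23 = 480/289, giving b12 = 0, b13 = 0, b23 = -15/17, i.e. R = 8/17 - 15/17*e23.
Its e23 coefficient is negative, so report the other preimage -R.
Answer: -8/17 + 15/17*e23. Key observation: the double cover Spin(3) -> SO(3) sends R and -R to the same matrix (trace -33/289 here), so the stated sign of the e23 coefficient is what selects one sheet.


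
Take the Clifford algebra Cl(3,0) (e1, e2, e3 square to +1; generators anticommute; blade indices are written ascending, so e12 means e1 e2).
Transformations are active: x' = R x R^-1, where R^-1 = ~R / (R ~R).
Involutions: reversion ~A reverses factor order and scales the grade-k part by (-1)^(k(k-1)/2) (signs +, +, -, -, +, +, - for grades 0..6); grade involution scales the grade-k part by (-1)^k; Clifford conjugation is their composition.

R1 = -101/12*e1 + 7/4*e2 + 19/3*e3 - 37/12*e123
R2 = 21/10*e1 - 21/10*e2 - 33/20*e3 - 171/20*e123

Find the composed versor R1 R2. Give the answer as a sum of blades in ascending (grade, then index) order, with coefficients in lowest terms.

Distribute over the terms of R1 (each basis-blade product reordered to ascending indices, repeated generators contracted through their squares):
(-101/12*e1) R2 = -707/40 + 707/40*e12 + 1111/80*e13 + 5757/80*e23
(7/4*e2) R2 = -147/40 - 147/40*e12 + 1197/80*e13 - 231/80*e23
(19/3*e3) R2 = -209/20 - 1083/20*e12 - 133/10*e13 + 133/10*e23
(-37/12*e123) R2 = -2109/80 + 407/80*e12 - 259/40*e13 - 259/40*e23
Summing the partial products and collecting blades:
Answer: -4653/80 - 561/16*e12 + 363/40*e13 + 759/10*e23


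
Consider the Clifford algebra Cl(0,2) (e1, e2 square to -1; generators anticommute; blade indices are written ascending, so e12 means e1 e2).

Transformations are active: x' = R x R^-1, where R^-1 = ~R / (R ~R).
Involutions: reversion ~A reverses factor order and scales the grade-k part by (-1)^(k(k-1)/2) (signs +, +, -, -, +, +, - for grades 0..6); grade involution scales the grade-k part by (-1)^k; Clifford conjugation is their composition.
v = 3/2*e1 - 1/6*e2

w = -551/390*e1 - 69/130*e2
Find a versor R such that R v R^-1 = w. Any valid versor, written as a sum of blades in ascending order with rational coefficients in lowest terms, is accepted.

Key observation: q(v) = q(w) = -41/18 (sandwiches preserve the norm), so R = v + w = 17/195*e1 - 136/195*e2 works whenever it is invertible — the component of v along it is kept and (v - w)/2 reverses, sending v to w.
Answer: 17/195*e1 - 136/195*e2


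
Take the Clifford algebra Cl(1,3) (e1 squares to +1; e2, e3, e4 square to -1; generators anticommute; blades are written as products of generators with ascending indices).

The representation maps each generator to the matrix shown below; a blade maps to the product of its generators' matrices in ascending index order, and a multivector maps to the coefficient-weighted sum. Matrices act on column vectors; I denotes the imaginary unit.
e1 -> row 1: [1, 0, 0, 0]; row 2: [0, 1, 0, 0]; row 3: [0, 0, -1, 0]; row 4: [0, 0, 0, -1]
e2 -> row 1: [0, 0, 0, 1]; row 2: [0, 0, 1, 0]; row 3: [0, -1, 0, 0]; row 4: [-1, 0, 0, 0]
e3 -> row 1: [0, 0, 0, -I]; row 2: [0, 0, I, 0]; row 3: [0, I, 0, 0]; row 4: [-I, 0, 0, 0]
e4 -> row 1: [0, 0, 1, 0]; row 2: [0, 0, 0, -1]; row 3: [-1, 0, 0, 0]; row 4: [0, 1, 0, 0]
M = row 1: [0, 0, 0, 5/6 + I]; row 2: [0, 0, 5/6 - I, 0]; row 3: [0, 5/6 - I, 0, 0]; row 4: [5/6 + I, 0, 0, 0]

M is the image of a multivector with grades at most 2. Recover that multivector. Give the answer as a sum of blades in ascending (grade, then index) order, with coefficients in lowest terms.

Method: the blade images are trace-orthogonal — tr(rho(e_A) rho(e_B)^-1) = 4 if A = B and 0 otherwise — and rho(e_A)^-1 = (e_A)^2 * rho(e_A) with (e_A)^2 = +1 or -1, so the coefficient of e_A in the preimage is (e_A)^2 * tr(M rho(e_A))/4.
Nonzero projections over blades of grade <= 2: e3: (e3)^2 = -1, tr(M rho(e3)) = 4, coefficient -1; e1 e2: (e1 e2)^2 = +1, tr(M rho(e1 e2)) = 10/3, coefficient 5/6. Every other blade of grade <= 2 projects to 0.
Answer: -e3 + 5/6*e1 e2


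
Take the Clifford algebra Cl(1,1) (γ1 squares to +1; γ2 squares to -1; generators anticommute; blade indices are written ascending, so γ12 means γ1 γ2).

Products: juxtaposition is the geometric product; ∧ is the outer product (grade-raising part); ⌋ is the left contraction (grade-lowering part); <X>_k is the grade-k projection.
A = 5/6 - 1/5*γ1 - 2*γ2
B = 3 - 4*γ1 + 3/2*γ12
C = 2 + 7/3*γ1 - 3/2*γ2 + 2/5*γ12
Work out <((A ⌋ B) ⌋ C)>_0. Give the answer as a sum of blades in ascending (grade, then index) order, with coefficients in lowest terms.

step 1: 33/10 - 19/3*γ1 - 3/10*γ2 + 5/4*γ12
step 2: -1463/180 + 379/50*γ1 - 449/60*γ2 + 33/25*γ12
step 3: -1463/180
Answer: -1463/180


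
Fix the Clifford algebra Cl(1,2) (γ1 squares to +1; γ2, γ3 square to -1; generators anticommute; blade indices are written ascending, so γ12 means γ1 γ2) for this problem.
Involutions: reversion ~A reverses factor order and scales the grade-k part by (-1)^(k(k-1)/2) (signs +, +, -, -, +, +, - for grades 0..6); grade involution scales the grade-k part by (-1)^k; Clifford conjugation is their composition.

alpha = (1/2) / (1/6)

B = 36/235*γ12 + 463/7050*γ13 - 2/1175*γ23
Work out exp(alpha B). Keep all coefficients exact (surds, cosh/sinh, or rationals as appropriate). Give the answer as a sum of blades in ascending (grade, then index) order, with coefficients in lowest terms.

B^2 term by term: the squares give (36/235)^2*(γ12)^2 + (463/7050)^2*(γ13)^2 + (-2/1175)^2*(γ23)^2 = 1296/55225*(+1) + 214369/49702500*(+1) + 4/1380625*(-1) = 1/36 (each basis 2-blade squares to minus the product of its generators' squares); cross terms between blades sharing an index anticommute and cancel. So B^2 = 1/36.
B^2 = 1/36 — a positive square means the series sums to a boost: l = 1/6, alpha*l = 1/2, so exp(alpha B) = cosh(1/2) + (sinh(1/2)/(1/6))*B = cosh(1/2) + (6*sinh(1/2))*B.
Answer: cosh(1/2) + 216*sinh(1/2)/235*γ12 + 463*sinh(1/2)/1175*γ13 - 12*sinh(1/2)/1175*γ23


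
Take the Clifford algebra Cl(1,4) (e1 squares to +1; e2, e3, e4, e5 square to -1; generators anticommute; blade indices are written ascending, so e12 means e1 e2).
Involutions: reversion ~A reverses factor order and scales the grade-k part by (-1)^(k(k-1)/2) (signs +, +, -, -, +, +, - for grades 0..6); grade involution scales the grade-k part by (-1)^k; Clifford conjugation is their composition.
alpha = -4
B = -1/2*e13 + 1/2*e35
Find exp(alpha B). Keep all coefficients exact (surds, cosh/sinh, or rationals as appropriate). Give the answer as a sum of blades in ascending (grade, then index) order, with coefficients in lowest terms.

B^2 term by term: the squares give (-1/2)^2*(e13)^2 + (1/2)^2*(e35)^2 = 1/4*(+1) + 1/4*(-1) = 0 (each basis 2-blade squares to minus the product of its generators' squares); cross terms between blades sharing an index anticommute and cancel. So B^2 = 0.
B^2 = 0, hence only two terms survive: exp(alpha B) = 1 + alpha B (parabolic case).
Answer: 1 + 2*e13 - 2*e35


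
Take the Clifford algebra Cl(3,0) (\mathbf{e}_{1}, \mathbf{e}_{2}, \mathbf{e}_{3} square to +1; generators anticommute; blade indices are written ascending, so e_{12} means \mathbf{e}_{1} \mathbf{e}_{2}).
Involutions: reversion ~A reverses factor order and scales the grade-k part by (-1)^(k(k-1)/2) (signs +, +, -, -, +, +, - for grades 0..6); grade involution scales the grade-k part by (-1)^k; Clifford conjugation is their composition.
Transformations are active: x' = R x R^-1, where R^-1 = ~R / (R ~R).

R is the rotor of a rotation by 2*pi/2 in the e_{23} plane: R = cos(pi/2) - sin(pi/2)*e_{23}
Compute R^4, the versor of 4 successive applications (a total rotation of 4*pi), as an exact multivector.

The rotor phase is half the rotation angle and phases add under composition, so 4 steps in the e_{23} plane accumulate phase 4*(pi/2) = 2 \pi: R^4 = cos(2 \pi) - sin(2 \pi)*e_{23}.
cos(2 \pi) = 1 and sin(2 \pi) = 0, so R^4 = 1. The total rotation 4*pi is 2 full turns, so every vector returns to itself, yet the rotor is +1, back on the identity sheet (an even number of 2*pi turns).
Answer: 1


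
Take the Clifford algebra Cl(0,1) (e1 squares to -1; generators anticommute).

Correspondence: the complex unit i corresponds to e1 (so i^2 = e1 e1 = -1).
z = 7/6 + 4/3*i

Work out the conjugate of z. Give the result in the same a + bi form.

In blades: z = 7/6 + 4/3*e1.
Conjugation here is Clifford conjugation: the scalar is fixed and the grade-1 and grade-2 blades all flip sign, giving 7/6 - 4/3*e1; translating back:
Answer: 7/6 - 4/3*i


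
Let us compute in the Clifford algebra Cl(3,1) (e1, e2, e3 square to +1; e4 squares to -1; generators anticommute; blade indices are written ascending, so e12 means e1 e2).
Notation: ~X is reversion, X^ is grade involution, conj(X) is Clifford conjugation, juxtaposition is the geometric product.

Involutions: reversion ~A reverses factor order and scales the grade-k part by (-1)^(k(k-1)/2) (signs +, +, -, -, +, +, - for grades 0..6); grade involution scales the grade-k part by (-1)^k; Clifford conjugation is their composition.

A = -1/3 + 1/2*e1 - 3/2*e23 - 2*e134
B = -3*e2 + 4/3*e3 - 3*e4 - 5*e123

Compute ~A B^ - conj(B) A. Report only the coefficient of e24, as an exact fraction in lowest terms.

first term: -15/2*e1 - 3*e2 - 73/18*e3 - e4 + 3/2*e12 - 20/3*e13 + 25/6*e14 + 5/2*e23 - 10*e24 - 5/3*e123 + 9/2*e234 + 6*e1234
second term: -15/2*e1 - 3*e2 - 73/18*e3 - e4 - 3/2*e12 + 20/3*e13 - 25/6*e14 - 5/2*e23 + 10*e24 + 5/3*e123 - 9/2*e234 + 6*e1234
Answer: -20


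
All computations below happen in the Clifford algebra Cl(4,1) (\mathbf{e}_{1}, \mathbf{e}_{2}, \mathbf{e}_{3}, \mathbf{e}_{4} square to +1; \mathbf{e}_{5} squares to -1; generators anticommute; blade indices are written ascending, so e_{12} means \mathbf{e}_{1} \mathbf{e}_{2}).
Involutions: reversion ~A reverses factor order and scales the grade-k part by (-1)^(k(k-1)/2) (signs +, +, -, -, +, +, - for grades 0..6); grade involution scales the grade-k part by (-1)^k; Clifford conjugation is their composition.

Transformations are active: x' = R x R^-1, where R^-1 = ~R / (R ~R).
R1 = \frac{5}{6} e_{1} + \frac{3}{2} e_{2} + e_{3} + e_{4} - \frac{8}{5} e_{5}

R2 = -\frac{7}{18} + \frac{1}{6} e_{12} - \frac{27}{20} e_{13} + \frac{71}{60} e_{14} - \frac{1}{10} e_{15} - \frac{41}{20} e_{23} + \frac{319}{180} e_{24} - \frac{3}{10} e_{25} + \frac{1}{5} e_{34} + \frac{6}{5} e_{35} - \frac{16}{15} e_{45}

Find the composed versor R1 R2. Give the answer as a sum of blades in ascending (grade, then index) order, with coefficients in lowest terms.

Distribute over the terms of R1 (each basis-blade product reordered to ascending indices, repeated generators contracted through their squares):
(\frac{5}{6} e_{1}) R2 = -\frac{35}{108} e_{1} + \frac{5}{36} e_{2} - \frac{9}{8} e_{3} + \frac{71}{72} e_{4} - \frac{1}{12} e_{5} - \frac{41}{24} e_{123} + \frac{319}{216} e_{124} - \frac{1}{4} e_{125} + \frac{1}{6} e_{134} + e_{135} - \frac{8}{9} e_{145}
(\frac{3}{2} e_{2}) R2 = -\frac{1}{4} e_{1} - \frac{7}{12} e_{2} - \frac{123}{40} e_{3} + \frac{319}{120} e_{4} - \frac{9}{20} e_{5} + \frac{81}{40} e_{123} - \frac{71}{40} e_{124} + \frac{3}{20} e_{125} + \frac{3}{10} e_{234} + \frac{9}{5} e_{235} - \frac{8}{5} e_{245}
(e_{3}) R2 = \frac{27}{20} e_{1} + \frac{41}{20} e_{2} - \frac{7}{18} e_{3} + \frac{1}{5} e_{4} + \frac{6}{5} e_{5} + \frac{1}{6} e_{123} - \frac{71}{60} e_{134} + \frac{1}{10} e_{135} - \frac{319}{180} e_{234} + \frac{3}{10} e_{235} - \frac{16}{15} e_{345}
(e_{4}) R2 = -\frac{71}{60} e_{1} - \frac{319}{180} e_{2} - \frac{1}{5} e_{3} - \frac{7}{18} e_{4} - \frac{16}{15} e_{5} + \frac{1}{6} e_{124} - \frac{27}{20} e_{134} + \frac{1}{10} e_{145} - \frac{41}{20} e_{234} + \frac{3}{10} e_{245} - \frac{6}{5} e_{345}
(-\frac{8}{5} e_{5}) R2 = \frac{4}{25} e_{1} + \frac{12}{25} e_{2} - \frac{48}{25} e_{3} + \frac{128}{75} e_{4} + \frac{28}{45} e_{5} - \frac{4}{15} e_{125} + \frac{54}{25} e_{135} - \frac{142}{75} e_{145} + \frac{82}{25} e_{235} - \frac{638}{225} e_{245} - \frac{8}{25} e_{345}
Summing the partial products and collecting blades:
Answer: -\frac{167}{675} e_{1} + \frac{47}{150} e_{2} - \frac{3019}{450} e_{3} + \frac{2323}{450} e_{4} + \frac{2}{9} e_{5} + \frac{29}{60} e_{123} - \frac{71}{540} e_{124} - \frac{11}{30} e_{125} - \frac{71}{30} e_{134} + \frac{163}{50} e_{135} - \frac{1207}{450} e_{145} - \frac{317}{90} e_{234} + \frac{269}{50} e_{235} - \frac{1861}{450} e_{245} - \frac{194}{75} e_{345}


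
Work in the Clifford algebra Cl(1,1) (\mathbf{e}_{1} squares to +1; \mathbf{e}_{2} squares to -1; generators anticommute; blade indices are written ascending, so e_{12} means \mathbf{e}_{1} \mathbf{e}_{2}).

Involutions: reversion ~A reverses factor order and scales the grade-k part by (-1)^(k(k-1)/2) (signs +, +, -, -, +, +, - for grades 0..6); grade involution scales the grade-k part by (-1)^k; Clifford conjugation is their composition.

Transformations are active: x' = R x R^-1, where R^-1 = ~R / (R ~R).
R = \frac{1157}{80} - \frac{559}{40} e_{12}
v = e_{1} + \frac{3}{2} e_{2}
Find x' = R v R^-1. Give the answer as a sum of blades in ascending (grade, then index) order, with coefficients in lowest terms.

~R = \frac{1157}{80} + \frac{559}{40} e_{12}, and R ~R = \frac{3549}{256}, so R^-1 = ~R / (\frac{3549}{256}).
R v = \frac{1417}{40} e_{1} + \frac{5707}{160} e_{2}
Answer: \frac{38279}{525} e_{1} + \frac{76567}{1050} e_{2}


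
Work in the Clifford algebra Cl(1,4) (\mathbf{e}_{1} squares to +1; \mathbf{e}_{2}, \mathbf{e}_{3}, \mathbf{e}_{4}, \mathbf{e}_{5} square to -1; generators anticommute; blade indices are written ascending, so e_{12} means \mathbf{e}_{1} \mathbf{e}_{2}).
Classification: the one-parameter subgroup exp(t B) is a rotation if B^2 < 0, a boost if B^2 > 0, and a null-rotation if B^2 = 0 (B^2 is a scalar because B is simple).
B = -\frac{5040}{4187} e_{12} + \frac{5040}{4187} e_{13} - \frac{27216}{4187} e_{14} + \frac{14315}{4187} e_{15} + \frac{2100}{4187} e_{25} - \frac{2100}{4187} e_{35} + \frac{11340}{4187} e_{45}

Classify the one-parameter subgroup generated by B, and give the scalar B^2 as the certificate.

B^2 term by term: the squares give (-\frac{5040}{4187})^2*(e_{12})^2 + (\frac{5040}{4187})^2*(e_{13})^2 + (-\frac{27216}{4187})^2*(e_{14})^2 + (\frac{14315}{4187})^2*(e_{15})^2 + (\frac{2100}{4187})^2*(e_{25})^2 + (-\frac{2100}{4187})^2*(e_{35})^2 + (\frac{11340}{4187})^2*(e_{45})^2 = \frac{25401600}{17530969}*(+1) + \frac{25401600}{17530969}*(+1) + \frac{740710656}{17530969}*(+1) + \frac{204919225}{17530969}*(+1) + \frac{4410000}{17530969}*(-1) + \frac{4410000}{17530969}*(-1) + \frac{128595600}{17530969}*(-1) = 49 (each basis 2-blade squares to minus the product of its generators' squares); cross terms between blades sharing an index anticommute and cancel; the commuting (index-disjoint) pairs give grade-4 terms 2*c*c'*(blade product), which cancel blade by blade — e_{1235}: \frac{21168000}{17530969} - \frac{21168000}{17530969} = 0; e_{1245}: -\frac{114307200}{17530969} + \frac{114307200}{17530969} = 0; e_{1345}: \frac{114307200}{17530969} - \frac{114307200}{17530969} = 0 — confirming B is simple. So B^2 = 49.
Answer: boost, certificate B^2 = 49. B^2 = 49 is basis-independent, so its sign is the whole story.


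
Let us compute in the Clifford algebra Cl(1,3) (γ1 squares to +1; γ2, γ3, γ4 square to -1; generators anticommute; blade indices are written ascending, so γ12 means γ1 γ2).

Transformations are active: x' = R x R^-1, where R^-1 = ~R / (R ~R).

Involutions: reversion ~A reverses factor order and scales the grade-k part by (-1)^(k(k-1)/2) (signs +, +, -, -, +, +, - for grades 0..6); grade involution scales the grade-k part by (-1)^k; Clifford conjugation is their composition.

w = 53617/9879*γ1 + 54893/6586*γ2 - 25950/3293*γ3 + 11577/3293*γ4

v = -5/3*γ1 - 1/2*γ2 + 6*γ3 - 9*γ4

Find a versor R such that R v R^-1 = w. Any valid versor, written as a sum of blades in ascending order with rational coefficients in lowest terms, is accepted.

R = v + w = 12384/3293*γ1 + 25800/3293*γ2 - 6192/3293*γ3 - 18060/3293*γ4 works: the equal norms (-4121/36) guarantee its sandwich swaps v into w.
Answer: 12384/3293*γ1 + 25800/3293*γ2 - 6192/3293*γ3 - 18060/3293*γ4


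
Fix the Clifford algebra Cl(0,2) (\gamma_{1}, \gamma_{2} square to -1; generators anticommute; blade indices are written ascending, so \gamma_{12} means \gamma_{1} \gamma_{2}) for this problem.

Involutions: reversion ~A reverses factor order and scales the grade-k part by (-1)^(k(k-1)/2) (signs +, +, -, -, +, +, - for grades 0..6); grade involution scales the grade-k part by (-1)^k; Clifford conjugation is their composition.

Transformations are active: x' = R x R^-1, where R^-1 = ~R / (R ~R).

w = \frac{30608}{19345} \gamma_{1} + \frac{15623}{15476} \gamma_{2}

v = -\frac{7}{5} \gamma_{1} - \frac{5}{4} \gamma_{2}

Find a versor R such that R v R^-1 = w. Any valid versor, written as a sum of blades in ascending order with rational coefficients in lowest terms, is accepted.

Key observation: q(v) = q(w) = -\frac{1409}{400} (sandwiches preserve the norm), so R = v + w = \frac{705}{3869} \gamma_{1} - \frac{1861}{7738} \gamma_{2} works whenever it is invertible — the component of v along it is kept and (v - w)/2 reverses, sending v to w.
Answer: \frac{705}{3869} \gamma_{1} - \frac{1861}{7738} \gamma_{2}


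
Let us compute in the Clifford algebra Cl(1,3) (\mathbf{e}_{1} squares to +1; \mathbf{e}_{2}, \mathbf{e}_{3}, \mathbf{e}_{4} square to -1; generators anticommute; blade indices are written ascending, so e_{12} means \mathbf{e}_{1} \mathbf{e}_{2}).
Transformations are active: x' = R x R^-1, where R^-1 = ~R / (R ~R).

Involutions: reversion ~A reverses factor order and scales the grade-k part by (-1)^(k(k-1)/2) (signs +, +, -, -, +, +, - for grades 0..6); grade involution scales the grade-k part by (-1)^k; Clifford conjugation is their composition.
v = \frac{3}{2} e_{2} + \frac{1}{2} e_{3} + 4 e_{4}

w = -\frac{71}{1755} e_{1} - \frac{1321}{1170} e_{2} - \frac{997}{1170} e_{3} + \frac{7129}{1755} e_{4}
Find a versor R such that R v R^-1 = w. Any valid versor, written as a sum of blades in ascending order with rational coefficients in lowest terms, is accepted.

Key observation: q(v) = q(w) = -\frac{37}{2} (sandwiches preserve the norm), so R = v + w = -\frac{71}{1755} e_{1} + \frac{217}{585} e_{2} - \frac{206}{585} e_{3} + \frac{14149}{1755} e_{4} works whenever it is invertible — the component of v along it is kept and (v - w)/2 reverses, sending v to w.
Answer: -\frac{71}{1755} e_{1} + \frac{217}{585} e_{2} - \frac{206}{585} e_{3} + \frac{14149}{1755} e_{4}


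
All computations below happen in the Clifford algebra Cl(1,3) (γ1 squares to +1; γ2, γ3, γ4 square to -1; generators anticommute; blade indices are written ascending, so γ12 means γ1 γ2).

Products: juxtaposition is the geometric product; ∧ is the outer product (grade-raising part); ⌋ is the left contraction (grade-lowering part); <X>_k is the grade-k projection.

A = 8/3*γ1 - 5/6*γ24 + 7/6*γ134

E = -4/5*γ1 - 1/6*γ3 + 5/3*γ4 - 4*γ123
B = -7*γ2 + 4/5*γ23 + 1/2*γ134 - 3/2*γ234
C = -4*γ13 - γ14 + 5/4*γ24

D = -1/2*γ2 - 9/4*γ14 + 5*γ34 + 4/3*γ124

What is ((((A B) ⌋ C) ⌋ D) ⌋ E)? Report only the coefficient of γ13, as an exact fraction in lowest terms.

step 1: -7/12 + 5/4*γ3 + 35/6*γ4 - 203/12*γ12 + 2*γ34 + 103/60*γ123 + 14/15*γ124 - 73/6*γ1234
step 2: -65/6*γ1 + 175/24*γ2 + 7/3*γ13 + 7/12*γ14 - 35/48*γ24
step 3: 7/3 + 35/36*γ1 - 7/9*γ2 + 195/8*γ4 + 175/18*γ14 - 130/9*γ24
step 4: -2981/72 - 28/15*γ1 - 7/18*γ3 + 35/9*γ4 + 28/9*γ13 - 35/9*γ23 - 28/3*γ123
Answer: 28/9


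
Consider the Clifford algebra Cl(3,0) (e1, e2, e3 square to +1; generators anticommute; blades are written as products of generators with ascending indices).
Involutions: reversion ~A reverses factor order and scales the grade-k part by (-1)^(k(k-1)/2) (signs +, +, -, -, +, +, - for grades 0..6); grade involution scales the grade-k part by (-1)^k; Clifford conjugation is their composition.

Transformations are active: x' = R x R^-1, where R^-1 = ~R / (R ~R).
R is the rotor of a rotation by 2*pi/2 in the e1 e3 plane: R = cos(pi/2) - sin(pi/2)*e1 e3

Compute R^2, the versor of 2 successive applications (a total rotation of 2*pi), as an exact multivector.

Because a rotor carries half the rotation angle, composing 2 copies of this e1 e3-plane rotor multiplies the phase: 2*(pi/2) = pi, hence R^2 = cos(pi) - sin(pi)*e1 e3.
cos(pi) = -1 and sin(pi) = 0, so R^2 = -1. The total rotation 2*pi is 1 full turn, so every vector returns to itself, yet the rotor is -1, on the OTHER sheet of the double cover (an odd number of 2*pi turns).
Answer: -1


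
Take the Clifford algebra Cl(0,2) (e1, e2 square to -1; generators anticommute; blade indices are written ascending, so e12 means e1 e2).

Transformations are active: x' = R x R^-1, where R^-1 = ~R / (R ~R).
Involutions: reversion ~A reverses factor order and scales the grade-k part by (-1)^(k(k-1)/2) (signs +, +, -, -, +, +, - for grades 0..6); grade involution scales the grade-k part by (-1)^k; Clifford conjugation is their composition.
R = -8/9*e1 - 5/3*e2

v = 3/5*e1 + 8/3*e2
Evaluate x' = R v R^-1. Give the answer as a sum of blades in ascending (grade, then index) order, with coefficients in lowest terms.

~R = -8/9*e1 - 5/3*e2, and R ~R = -289/81, so R^-1 = ~R / (-289/81).
R v = 224/45 - 37/27*e12
Answer: 2717/1445*e1 + 1720/867*e2


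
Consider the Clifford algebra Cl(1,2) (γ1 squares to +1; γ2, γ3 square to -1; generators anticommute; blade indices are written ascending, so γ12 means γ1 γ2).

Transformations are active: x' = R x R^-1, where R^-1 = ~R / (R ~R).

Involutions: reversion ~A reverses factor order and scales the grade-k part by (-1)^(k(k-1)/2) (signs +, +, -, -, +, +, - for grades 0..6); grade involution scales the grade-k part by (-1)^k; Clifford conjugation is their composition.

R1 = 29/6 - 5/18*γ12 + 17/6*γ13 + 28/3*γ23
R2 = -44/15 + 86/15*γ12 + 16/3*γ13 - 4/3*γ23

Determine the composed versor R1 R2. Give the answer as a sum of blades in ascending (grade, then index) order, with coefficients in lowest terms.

Distribute over the terms of R1 (each basis-blade product reordered to ascending indices, repeated generators contracted through their squares):
(29/6) R2 = -638/45 + 1247/45*γ12 + 232/9*γ13 - 58/9*γ23
(-5/18*γ12) R2 = -43/27 + 22/27*γ12 - 10/27*γ13 + 40/27*γ23
(17/6*γ13) R2 = 136/9 - 34/9*γ12 - 374/45*γ13 + 731/45*γ23
(28/3*γ23) R2 = 112/9 - 448/9*γ12 + 2408/45*γ13 - 1232/45*γ23
Summing the partial products and collecting blades:
Answer: 1591/135 - 3379/135*γ12 + 9532/135*γ13 - 2173/135*γ23


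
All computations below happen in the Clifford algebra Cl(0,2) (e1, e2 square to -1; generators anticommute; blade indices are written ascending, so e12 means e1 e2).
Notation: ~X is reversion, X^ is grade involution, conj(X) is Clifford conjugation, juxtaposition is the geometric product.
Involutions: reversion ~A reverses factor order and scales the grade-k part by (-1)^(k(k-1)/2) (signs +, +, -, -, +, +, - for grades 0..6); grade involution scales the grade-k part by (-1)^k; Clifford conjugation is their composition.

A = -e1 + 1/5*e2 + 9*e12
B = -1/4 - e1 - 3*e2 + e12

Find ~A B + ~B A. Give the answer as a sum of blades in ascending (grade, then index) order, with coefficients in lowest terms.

first term: 43/5 - 531/20*e1 + 199/20*e2 + 109/20*e12
second term: 43/5 - 531/20*e1 + 199/20*e2 - 109/20*e12
Answer: 86/5 - 531/10*e1 + 199/10*e2


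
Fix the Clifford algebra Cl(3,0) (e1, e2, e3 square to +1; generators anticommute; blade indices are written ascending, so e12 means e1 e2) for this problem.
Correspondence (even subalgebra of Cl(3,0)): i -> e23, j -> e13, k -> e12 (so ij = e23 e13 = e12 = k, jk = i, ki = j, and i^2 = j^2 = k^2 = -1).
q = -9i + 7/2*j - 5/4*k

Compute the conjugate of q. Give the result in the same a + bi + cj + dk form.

In blades: q = -5/4*e12 + 7/2*e13 - 9*e23.
Quaternion conjugation is reversion on the even subalgebra: the scalar is fixed and every grade-2 blade flips sign, giving 5/4*e12 - 7/2*e13 + 9*e23; translating back:
Answer: 9i - 7/2*j + 5/4*k


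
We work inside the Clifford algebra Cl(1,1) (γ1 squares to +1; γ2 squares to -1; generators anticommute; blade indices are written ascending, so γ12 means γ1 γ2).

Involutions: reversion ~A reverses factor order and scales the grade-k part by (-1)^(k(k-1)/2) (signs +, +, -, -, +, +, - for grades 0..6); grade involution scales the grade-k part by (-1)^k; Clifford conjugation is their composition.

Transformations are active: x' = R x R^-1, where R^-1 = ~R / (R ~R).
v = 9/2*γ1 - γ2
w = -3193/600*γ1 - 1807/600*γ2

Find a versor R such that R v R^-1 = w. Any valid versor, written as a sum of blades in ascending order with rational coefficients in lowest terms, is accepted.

The midline construction: v and w both square to 77/4, so reflecting in their sum -493/600*γ1 - 2407/600*γ2 exchanges them.
Answer: -493/600*γ1 - 2407/600*γ2


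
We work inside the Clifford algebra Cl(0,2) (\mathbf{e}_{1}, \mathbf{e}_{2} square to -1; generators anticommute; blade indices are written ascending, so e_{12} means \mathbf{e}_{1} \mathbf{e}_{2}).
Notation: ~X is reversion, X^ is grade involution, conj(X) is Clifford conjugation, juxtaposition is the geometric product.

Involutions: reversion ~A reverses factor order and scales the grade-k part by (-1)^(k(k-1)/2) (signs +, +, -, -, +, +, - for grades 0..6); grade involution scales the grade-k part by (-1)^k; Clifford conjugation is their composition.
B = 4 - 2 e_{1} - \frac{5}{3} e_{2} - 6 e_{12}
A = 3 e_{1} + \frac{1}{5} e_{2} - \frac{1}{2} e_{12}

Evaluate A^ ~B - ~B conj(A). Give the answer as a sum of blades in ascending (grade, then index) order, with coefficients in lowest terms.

first term: -\frac{10}{3} - \frac{421}{30} e_{1} + \frac{91}{5} e_{2} + \frac{13}{5} e_{12}
second term: -\frac{28}{3} - \frac{349}{30} e_{1} - \frac{89}{5} e_{2} - \frac{13}{5} e_{12}
Answer: 6 - \frac{12}{5} e_{1} + 36 e_{2} + \frac{26}{5} e_{12}
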